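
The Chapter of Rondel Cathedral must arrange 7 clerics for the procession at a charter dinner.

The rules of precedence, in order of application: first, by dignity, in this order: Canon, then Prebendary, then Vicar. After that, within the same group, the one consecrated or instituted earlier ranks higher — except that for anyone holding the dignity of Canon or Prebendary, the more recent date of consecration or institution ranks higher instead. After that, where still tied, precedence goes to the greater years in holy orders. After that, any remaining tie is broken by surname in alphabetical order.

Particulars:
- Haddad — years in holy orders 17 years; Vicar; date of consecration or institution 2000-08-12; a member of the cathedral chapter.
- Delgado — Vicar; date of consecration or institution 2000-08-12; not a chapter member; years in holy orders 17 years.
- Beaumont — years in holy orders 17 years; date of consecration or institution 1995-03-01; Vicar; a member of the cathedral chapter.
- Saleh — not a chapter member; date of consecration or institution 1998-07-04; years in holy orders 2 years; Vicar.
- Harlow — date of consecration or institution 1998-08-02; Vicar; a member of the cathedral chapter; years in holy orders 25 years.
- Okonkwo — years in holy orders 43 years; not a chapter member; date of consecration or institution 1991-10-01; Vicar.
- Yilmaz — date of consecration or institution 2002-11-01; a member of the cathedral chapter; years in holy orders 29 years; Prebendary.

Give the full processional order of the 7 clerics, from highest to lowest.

By dignity: Yilmaz (Prebendary); then Okonkwo, Beaumont, Saleh, Harlow, Delgado and Haddad (Vicar).
Among Okonkwo, Beaumont, Saleh, Harlow, Delgado and Haddad, by date of consecration or institution (earlier first): Okonkwo (1991-10-01) before Beaumont (1995-03-01) before Saleh (1998-07-04) before Harlow (1998-08-02) before Delgado and Haddad (2000-08-12).
Delgado and Haddad both have years in holy orders 17 years, so the next rule applies.
Among Delgado and Haddad, alphabetically by surname: Delgado before Haddad.
Full order: Yilmaz, Okonkwo, Beaumont, Saleh, Harlow, Delgado, Haddad.

Yilmaz, Okonkwo, Beaumont, Saleh, Harlow, Delgado, Haddad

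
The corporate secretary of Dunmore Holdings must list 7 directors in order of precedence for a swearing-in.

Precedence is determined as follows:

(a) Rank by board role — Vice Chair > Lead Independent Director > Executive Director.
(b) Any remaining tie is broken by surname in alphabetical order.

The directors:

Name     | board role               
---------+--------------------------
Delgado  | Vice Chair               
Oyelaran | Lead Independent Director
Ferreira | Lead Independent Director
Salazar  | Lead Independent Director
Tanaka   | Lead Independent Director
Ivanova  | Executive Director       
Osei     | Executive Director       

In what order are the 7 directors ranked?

By board role: Delgado (Vice Chair); then Ferreira, Oyelaran, Salazar and Tanaka (Lead Independent Director); then Ivanova and Osei (Executive Director).
Among Ferreira, Oyelaran, Salazar and Tanaka, alphabetically by surname: Ferreira before Oyelaran before Salazar before Tanaka.
Among Ivanova and Osei, alphabetically by surname: Ivanova before Osei.
Full order: Delgado, Ferreira, Oyelaran, Salazar, Tanaka, Ivanova, Osei.

Delgado, Ferreira, Oyelaran, Salazar, Tanaka, Ivanova, Osei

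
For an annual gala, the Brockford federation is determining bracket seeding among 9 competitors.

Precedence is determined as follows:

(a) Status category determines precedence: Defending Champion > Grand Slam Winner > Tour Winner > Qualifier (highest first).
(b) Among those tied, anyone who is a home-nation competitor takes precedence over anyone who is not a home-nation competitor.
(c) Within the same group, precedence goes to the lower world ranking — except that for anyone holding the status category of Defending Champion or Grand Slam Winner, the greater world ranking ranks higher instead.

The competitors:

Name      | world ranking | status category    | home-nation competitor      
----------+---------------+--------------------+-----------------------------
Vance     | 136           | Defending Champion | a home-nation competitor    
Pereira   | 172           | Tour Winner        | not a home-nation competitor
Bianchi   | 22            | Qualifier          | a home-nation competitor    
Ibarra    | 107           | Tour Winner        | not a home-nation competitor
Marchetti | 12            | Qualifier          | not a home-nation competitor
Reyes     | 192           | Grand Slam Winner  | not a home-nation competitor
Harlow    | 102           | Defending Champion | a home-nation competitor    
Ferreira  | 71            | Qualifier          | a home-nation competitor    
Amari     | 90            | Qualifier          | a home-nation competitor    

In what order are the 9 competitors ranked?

Vance, Harlow, Reyes, Ibarra, Pereira, Bianchi, Ferreira, Amari, Marchetti

By status category: Vance and Harlow (Defending Champion); then Reyes (Grand Slam Winner); then Ibarra and Pereira (Tour Winner); then Bianchi, Ferreira, Amari and Marchetti (Qualifier).
Vance and Harlow are each a home-nation competitor, so the next rule applies.
Among Vance and Harlow, by world ranking (higher first) (reversed rule for this group): Vance (136) before Harlow (102).
Ibarra and Pereira are each not a home-nation competitor, so the next rule applies.
Among Ibarra and Pereira, by world ranking (lower first): Ibarra (107) before Pereira (172).
Among Bianchi, Ferreira, Amari and Marchetti, a home-nation competitor before not a home-nation competitor: Bianchi, Ferreira and Amari (a home-nation competitor) before Marchetti (not a home-nation competitor).
Among Bianchi, Ferreira and Amari, by world ranking (lower first): Bianchi (22) before Ferreira (71) before Amari (90).
Full order: Vance, Harlow, Reyes, Ibarra, Pereira, Bianchi, Ferreira, Amari, Marchetti.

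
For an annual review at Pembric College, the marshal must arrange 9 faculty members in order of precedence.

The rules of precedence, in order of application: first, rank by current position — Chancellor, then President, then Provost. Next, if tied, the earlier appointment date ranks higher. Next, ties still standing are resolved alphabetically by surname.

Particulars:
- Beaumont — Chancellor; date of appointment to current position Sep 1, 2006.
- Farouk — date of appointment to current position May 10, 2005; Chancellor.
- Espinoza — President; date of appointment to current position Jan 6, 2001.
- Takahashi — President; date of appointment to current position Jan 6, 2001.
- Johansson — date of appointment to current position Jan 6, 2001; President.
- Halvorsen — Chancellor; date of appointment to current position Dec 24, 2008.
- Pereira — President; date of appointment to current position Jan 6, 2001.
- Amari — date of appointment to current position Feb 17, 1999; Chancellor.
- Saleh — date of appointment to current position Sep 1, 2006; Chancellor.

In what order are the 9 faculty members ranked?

Amari, Farouk, Beaumont, Saleh, Halvorsen, Espinoza, Johansson, Pereira, Takahashi

By current position: Amari, Farouk, Beaumont, Saleh and Halvorsen (Chancellor); then Espinoza, Johansson, Pereira and Takahashi (President).
Among Amari, Farouk, Beaumont, Saleh and Halvorsen, by date of appointment to current position (earlier first): Amari (Feb 17, 1999) before Farouk (May 10, 2005) before Beaumont and Saleh (Sep 1, 2006) before Halvorsen (Dec 24, 2008).
Among Beaumont and Saleh, alphabetically by surname: Beaumont before Saleh.
Espinoza, Johansson, Pereira and Takahashi all have date of appointment to current position Jan 6, 2001, so the next rule applies.
Among Espinoza, Johansson, Pereira and Takahashi, alphabetically by surname: Espinoza before Johansson before Pereira before Takahashi.
Full order: Amari, Farouk, Beaumont, Saleh, Halvorsen, Espinoza, Johansson, Pereira, Takahashi.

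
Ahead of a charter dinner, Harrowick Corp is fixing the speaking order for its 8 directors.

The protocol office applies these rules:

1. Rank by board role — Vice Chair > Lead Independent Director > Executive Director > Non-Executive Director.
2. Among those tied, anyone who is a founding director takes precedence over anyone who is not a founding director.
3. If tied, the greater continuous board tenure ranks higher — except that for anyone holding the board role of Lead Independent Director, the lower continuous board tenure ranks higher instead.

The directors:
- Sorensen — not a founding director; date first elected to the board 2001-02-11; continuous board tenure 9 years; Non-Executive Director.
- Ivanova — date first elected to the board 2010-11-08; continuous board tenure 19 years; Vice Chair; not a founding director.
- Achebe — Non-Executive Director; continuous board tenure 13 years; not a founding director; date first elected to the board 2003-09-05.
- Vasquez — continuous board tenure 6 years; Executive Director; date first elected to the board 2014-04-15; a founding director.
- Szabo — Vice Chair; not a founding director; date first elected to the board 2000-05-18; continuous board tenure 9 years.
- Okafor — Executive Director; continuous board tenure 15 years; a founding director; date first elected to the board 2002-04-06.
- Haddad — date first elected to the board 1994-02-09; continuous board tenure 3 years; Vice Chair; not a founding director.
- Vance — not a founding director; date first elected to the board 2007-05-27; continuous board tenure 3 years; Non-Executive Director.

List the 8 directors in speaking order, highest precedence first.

By board role: Ivanova, Szabo and Haddad (Vice Chair); then Okafor and Vasquez (Executive Director); then Achebe, Sorensen and Vance (Non-Executive Director).
Ivanova, Szabo and Haddad are each not a founding director, so the next rule applies.
Among Ivanova, Szabo and Haddad, by continuous board tenure (higher first): Ivanova (19 years) before Szabo (9 years) before Haddad (3 years).
Okafor and Vasquez are each a founding director, so the next rule applies.
Among Okafor and Vasquez, by continuous board tenure (higher first): Okafor (15 years) before Vasquez (6 years).
Achebe, Sorensen and Vance are each not a founding director, so the next rule applies.
Among Achebe, Sorensen and Vance, by continuous board tenure (higher first): Achebe (13 years) before Sorensen (9 years) before Vance (3 years).
Full order: Ivanova, Szabo, Haddad, Okafor, Vasquez, Achebe, Sorensen, Vance.

Ivanova, Szabo, Haddad, Okafor, Vasquez, Achebe, Sorensen, Vance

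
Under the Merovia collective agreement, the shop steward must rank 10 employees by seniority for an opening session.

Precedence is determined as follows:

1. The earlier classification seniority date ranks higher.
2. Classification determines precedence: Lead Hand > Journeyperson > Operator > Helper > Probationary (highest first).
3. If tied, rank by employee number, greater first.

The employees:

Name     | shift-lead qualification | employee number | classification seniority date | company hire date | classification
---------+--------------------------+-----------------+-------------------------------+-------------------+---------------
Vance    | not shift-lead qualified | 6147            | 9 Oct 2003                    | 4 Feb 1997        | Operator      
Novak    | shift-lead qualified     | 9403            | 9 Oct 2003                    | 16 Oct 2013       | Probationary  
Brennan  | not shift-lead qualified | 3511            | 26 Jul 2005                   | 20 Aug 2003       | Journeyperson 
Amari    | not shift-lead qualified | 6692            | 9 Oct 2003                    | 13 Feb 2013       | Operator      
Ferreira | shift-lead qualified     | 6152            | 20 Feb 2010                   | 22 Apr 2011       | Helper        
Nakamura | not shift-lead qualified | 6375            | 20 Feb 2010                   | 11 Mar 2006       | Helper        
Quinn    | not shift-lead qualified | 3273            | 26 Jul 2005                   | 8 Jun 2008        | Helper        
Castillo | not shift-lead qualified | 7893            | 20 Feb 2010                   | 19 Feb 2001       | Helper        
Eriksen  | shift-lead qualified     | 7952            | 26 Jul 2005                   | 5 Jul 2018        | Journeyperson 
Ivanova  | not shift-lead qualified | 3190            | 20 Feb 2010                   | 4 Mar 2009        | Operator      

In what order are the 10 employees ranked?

By classification seniority date (earlier first): Amari, Vance and Novak (each 9 Oct 2003); then Eriksen, Brennan and Quinn (each 26 Jul 2005); then Ivanova, Castillo, Nakamura and Ferreira (each 20 Feb 2010).
Among Amari, Vance and Novak, by classification: Amari and Vance (Operator) before Novak (Probationary).
Among Amari and Vance, by employee number (higher first): Amari (6692) before Vance (6147).
Among Eriksen, Brennan and Quinn, by classification: Eriksen and Brennan (Journeyperson) before Quinn (Helper).
Among Eriksen and Brennan, by employee number (higher first): Eriksen (7952) before Brennan (3511).
Among Ivanova, Castillo, Nakamura and Ferreira, by classification: Ivanova (Operator) before Castillo, Nakamura and Ferreira (Helper).
Among Castillo, Nakamura and Ferreira, by employee number (higher first): Castillo (7893) before Nakamura (6375) before Ferreira (6152).
Full order: Amari, Vance, Novak, Eriksen, Brennan, Quinn, Ivanova, Castillo, Nakamura, Ferreira.

Amari, Vance, Novak, Eriksen, Brennan, Quinn, Ivanova, Castillo, Nakamura, Ferreira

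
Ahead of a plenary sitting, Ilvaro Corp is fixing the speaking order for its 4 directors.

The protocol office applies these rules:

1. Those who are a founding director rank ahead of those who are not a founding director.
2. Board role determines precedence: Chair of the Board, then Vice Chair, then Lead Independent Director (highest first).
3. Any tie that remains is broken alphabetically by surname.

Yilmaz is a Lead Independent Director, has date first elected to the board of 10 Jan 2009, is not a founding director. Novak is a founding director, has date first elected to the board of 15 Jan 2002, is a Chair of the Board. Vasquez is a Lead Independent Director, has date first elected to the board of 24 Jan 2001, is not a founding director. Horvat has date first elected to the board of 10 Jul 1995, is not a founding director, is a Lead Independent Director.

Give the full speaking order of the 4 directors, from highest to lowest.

By the first rule: Novak (a founding director); then Horvat, Vasquez and Yilmaz (each not a founding director).
Horvat, Vasquez and Yilmaz are each Lead Independent Director, so the next rule applies.
Among Horvat, Vasquez and Yilmaz, alphabetically by surname: Horvat before Vasquez before Yilmaz.
Full order: Novak, Horvat, Vasquez, Yilmaz.

Novak, Horvat, Vasquez, Yilmaz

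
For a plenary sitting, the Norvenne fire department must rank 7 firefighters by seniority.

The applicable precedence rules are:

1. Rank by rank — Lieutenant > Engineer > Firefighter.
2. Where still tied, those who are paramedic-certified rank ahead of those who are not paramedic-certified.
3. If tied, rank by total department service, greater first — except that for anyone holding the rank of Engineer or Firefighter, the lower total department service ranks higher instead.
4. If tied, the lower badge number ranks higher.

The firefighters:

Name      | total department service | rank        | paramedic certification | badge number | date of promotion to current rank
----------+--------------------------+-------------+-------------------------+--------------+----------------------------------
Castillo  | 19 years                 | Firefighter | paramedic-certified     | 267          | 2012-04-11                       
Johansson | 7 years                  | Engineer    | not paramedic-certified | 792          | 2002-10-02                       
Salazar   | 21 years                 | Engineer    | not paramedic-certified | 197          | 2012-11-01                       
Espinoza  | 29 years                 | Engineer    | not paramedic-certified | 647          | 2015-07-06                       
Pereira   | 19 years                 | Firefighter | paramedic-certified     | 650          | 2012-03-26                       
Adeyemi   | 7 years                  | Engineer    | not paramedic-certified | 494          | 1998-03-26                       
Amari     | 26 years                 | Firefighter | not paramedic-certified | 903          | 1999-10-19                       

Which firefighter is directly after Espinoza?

Castillo

By rank: Adeyemi, Johansson, Salazar and Espinoza (Engineer); then Castillo, Pereira and Amari (Firefighter).
Adeyemi, Johansson, Salazar and Espinoza are each not paramedic-certified, so the next rule applies.
Among Adeyemi, Johansson, Salazar and Espinoza, by total department service (lower first) (reversed rule for this group): Adeyemi and Johansson (7 years) before Salazar (21 years) before Espinoza (29 years).
Among Adeyemi and Johansson, by badge number (lower first): Adeyemi (494) before Johansson (792).
Among Castillo, Pereira and Amari, paramedic-certified before not paramedic-certified: Castillo and Pereira (paramedic-certified) before Amari (not paramedic-certified).
Castillo and Pereira both have total department service 19 years, so the next rule applies.
Among Castillo and Pereira, by badge number (lower first): Castillo (267) before Pereira (650).
Order: Adeyemi, Johansson, Salazar, Espinoza, Castillo, Pereira, Amari.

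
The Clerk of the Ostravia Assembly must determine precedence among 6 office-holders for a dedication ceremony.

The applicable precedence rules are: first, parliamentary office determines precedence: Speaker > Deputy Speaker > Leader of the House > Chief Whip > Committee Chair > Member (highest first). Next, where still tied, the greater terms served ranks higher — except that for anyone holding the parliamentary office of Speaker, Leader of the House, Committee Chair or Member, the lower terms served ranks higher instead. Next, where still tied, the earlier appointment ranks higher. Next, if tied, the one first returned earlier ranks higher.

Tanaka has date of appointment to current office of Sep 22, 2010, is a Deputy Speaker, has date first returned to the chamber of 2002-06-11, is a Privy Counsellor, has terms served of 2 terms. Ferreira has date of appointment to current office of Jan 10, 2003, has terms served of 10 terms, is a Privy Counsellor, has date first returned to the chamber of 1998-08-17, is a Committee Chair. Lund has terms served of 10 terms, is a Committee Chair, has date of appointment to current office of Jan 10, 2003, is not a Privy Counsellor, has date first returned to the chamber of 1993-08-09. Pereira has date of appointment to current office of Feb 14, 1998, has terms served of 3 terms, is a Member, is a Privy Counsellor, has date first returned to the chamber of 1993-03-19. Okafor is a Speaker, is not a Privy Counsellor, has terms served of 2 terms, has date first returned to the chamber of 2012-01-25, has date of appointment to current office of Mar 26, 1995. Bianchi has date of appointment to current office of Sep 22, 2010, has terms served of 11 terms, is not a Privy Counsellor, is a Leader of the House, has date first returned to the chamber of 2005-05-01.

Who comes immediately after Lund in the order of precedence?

By parliamentary office: Okafor (Speaker); then Tanaka (Deputy Speaker); then Bianchi (Leader of the House); then Lund and Ferreira (Committee Chair); then Pereira (Member).
Lund and Ferreira both have terms served 10 terms, so the next rule applies.
Lund and Ferreira both have date of appointment to current office Jan 10, 2003, so the next rule applies.
Among Lund and Ferreira, by date first returned to the chamber (earlier first): Lund (1993-08-09) before Ferreira (1998-08-17).
Order: Okafor, Tanaka, Bianchi, Lund, Ferreira, Pereira.

Ferreira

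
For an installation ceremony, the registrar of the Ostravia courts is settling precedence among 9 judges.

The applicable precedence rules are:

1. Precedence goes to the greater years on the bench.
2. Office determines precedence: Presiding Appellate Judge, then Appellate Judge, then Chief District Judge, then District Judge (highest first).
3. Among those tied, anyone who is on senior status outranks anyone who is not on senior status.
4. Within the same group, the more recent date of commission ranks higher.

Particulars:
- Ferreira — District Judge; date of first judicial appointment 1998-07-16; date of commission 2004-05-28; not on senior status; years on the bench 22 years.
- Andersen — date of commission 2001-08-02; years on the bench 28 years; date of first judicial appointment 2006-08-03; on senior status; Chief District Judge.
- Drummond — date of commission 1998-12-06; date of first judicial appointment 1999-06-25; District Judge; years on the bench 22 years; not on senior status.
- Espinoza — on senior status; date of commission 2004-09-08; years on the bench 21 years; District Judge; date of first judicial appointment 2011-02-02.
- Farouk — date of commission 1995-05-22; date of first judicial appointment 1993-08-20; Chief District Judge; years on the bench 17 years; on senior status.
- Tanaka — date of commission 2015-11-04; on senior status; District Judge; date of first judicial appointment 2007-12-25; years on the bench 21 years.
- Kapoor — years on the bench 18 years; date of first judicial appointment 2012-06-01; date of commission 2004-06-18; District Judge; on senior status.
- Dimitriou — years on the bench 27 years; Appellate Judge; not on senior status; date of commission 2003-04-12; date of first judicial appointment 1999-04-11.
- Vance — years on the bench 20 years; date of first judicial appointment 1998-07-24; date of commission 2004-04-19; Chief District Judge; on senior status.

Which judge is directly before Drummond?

By years on the bench (higher first): Andersen (28 years); then Dimitriou (27 years); then Ferreira and Drummond (both 22 years); then Tanaka and Espinoza (both 21 years); then Vance (20 years); then Kapoor (18 years); then Farouk (17 years).
Ferreira and Drummond are each District Judge, so the next rule applies.
Ferreira and Drummond are each not on senior status, so the next rule applies.
Among Ferreira and Drummond, by date of commission (later first): Ferreira (2004-05-28) before Drummond (1998-12-06).
Tanaka and Espinoza are each District Judge, so the next rule applies.
Tanaka and Espinoza are each on senior status, so the next rule applies.
Among Tanaka and Espinoza, by date of commission (later first): Tanaka (2015-11-04) before Espinoza (2004-09-08).
Order: Andersen, Dimitriou, Ferreira, Drummond, Tanaka, Espinoza, Vance, Kapoor, Farouk.

Ferreira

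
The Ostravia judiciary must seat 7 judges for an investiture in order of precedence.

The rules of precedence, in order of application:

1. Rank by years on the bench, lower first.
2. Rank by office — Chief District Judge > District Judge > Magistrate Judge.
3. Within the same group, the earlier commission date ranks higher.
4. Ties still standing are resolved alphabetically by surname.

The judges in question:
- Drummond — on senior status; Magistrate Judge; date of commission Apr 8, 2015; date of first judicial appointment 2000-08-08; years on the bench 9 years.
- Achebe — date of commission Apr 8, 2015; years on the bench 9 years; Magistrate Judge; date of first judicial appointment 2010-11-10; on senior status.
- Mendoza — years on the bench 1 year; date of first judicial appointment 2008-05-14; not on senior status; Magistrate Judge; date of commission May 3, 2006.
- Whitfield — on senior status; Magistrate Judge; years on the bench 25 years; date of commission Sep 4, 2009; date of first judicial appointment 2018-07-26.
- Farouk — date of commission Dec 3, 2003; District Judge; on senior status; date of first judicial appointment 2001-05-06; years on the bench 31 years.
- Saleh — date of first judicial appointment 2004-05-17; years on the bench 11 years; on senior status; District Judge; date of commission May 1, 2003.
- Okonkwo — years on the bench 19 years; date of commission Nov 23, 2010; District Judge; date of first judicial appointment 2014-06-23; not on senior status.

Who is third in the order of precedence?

Drummond

By years on the bench (lower first): Mendoza (1 year); then Achebe and Drummond (both 9 years); then Saleh (11 years); then Okonkwo (19 years); then Whitfield (25 years); then Farouk (31 years).
Achebe and Drummond are each Magistrate Judge, so the next rule applies.
Achebe and Drummond both have date of commission Apr 8, 2015, so the next rule applies.
Among Achebe and Drummond, alphabetically by surname: Achebe before Drummond.
Order: Mendoza, Achebe, Drummond, Saleh, Okonkwo, Whitfield, Farouk.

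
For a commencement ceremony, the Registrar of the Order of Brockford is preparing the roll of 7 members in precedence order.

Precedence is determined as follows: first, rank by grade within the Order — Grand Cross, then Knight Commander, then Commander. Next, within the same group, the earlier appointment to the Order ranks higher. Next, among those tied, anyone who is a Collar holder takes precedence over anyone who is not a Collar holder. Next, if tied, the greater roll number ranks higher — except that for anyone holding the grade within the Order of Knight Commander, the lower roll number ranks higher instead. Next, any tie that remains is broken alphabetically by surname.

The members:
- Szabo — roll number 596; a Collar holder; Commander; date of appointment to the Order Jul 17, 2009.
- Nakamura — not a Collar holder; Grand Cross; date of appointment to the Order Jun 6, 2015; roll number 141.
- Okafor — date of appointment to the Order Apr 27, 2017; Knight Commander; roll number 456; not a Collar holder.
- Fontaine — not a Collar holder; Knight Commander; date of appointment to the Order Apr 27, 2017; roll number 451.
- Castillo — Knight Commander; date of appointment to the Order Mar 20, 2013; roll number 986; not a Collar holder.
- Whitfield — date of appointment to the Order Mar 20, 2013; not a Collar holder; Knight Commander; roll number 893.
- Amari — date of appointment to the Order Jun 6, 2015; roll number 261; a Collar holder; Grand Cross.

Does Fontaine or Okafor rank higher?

Fontaine

By grade within the Order: Amari and Nakamura (Grand Cross); then Whitfield, Castillo, Fontaine and Okafor (Knight Commander); then Szabo (Commander).
Amari and Nakamura both have date of appointment to the Order Jun 6, 2015, so the next rule applies.
Among Amari and Nakamura, a Collar holder before not a Collar holder: Amari (a Collar holder) before Nakamura (not a Collar holder).
Among Whitfield, Castillo, Fontaine and Okafor, by date of appointment to the Order (earlier first): Whitfield and Castillo (Mar 20, 2013) before Fontaine and Okafor (Apr 27, 2017).
Whitfield and Castillo are each not a Collar holder, so the next rule applies.
Among Whitfield and Castillo, by roll number (lower first) (reversed rule for this group): Whitfield (893) before Castillo (986).
Fontaine and Okafor are each not a Collar holder, so the next rule applies.
Among Fontaine and Okafor, by roll number (lower first) (reversed rule for this group): Fontaine (451) before Okafor (456).
So Fontaine takes precedence.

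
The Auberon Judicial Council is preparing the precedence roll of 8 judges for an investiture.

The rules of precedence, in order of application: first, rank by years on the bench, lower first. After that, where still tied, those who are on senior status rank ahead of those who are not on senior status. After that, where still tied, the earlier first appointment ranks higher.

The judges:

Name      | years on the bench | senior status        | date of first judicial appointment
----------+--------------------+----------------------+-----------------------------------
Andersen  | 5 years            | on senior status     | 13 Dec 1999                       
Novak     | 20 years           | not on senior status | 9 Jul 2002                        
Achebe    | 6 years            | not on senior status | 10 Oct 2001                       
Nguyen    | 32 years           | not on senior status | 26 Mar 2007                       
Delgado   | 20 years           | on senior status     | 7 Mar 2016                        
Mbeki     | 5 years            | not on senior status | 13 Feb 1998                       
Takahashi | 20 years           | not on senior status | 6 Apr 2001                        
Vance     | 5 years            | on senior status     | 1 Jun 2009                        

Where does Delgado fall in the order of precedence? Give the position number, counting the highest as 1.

5

By years on the bench (lower first): Andersen, Vance and Mbeki (each 5 years); then Achebe (6 years); then Delgado, Takahashi and Novak (each 20 years); then Nguyen (32 years).
Among Andersen, Vance and Mbeki, on senior status before not on senior status: Andersen and Vance (on senior status) before Mbeki (not on senior status).
Among Andersen and Vance, by date of first judicial appointment (earlier first): Andersen (13 Dec 1999) before Vance (1 Jun 2009).
Among Delgado, Takahashi and Novak, on senior status before not on senior status: Delgado (on senior status) before Takahashi and Novak (not on senior status).
Among Takahashi and Novak, by date of first judicial appointment (earlier first): Takahashi (6 Apr 2001) before Novak (9 Jul 2002).
Order: Andersen, Vance, Mbeki, Achebe, Delgado, Takahashi, Novak, Nguyen. So position 5.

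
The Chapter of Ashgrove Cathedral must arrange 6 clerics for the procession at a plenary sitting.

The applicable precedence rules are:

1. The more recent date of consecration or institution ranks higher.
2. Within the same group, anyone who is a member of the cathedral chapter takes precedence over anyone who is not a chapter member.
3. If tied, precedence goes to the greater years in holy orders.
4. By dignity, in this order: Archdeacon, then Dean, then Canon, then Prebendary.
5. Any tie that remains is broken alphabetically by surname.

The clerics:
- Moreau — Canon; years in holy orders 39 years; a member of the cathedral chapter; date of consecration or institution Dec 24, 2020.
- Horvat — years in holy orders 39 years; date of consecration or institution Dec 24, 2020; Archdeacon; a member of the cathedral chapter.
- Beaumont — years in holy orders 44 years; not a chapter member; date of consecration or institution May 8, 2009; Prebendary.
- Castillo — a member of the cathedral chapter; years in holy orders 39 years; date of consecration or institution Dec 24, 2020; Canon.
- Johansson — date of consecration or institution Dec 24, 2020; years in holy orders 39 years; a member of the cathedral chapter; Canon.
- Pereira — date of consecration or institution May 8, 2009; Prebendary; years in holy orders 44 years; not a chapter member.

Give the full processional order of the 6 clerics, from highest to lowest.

By date of consecration or institution (later first): Horvat, Castillo, Johansson and Moreau (each Dec 24, 2020); then Beaumont and Pereira (both May 8, 2009).
Horvat, Castillo, Johansson and Moreau are each a member of the cathedral chapter, so the next rule applies.
Horvat, Castillo, Johansson and Moreau all have years in holy orders 39 years, so the next rule applies.
Among Horvat, Castillo, Johansson and Moreau, by dignity: Horvat (Archdeacon) before Castillo, Johansson and Moreau (Canon).
Among Castillo, Johansson and Moreau, alphabetically by surname: Castillo before Johansson before Moreau.
Beaumont and Pereira are each not a chapter member, so the next rule applies.
Beaumont and Pereira both have years in holy orders 44 years, so the next rule applies.
Beaumont and Pereira are each Prebendary, so the next rule applies.
Among Beaumont and Pereira, alphabetically by surname: Beaumont before Pereira.
Full order: Horvat, Castillo, Johansson, Moreau, Beaumont, Pereira.

Horvat, Castillo, Johansson, Moreau, Beaumont, Pereira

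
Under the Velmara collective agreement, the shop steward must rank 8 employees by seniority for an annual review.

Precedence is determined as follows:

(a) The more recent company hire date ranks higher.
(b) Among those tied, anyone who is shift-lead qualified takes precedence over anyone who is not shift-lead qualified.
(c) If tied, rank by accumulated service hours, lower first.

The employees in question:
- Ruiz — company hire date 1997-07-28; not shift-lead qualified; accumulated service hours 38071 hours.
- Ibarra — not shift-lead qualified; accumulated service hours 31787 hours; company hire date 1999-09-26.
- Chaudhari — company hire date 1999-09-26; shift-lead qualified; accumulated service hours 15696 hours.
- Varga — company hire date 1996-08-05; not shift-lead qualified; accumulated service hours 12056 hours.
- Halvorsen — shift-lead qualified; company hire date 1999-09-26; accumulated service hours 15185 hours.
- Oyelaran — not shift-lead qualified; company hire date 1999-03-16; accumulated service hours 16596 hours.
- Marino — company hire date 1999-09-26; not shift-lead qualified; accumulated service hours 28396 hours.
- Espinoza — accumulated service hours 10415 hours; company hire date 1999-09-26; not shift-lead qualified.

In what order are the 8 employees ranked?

Halvorsen, Chaudhari, Espinoza, Marino, Ibarra, Oyelaran, Ruiz, Varga

By company hire date (later first): Halvorsen, Chaudhari, Espinoza, Marino and Ibarra (each 1999-09-26); then Oyelaran (1999-03-16); then Ruiz (1997-07-28); then Varga (1996-08-05).
Among Halvorsen, Chaudhari, Espinoza, Marino and Ibarra, shift-lead qualified before not shift-lead qualified: Halvorsen and Chaudhari (shift-lead qualified) before Espinoza, Marino and Ibarra (not shift-lead qualified).
Among Halvorsen and Chaudhari, by accumulated service hours (lower first): Halvorsen (15185 hours) before Chaudhari (15696 hours).
Among Espinoza, Marino and Ibarra, by accumulated service hours (lower first): Espinoza (10415 hours) before Marino (28396 hours) before Ibarra (31787 hours).
Full order: Halvorsen, Chaudhari, Espinoza, Marino, Ibarra, Oyelaran, Ruiz, Varga.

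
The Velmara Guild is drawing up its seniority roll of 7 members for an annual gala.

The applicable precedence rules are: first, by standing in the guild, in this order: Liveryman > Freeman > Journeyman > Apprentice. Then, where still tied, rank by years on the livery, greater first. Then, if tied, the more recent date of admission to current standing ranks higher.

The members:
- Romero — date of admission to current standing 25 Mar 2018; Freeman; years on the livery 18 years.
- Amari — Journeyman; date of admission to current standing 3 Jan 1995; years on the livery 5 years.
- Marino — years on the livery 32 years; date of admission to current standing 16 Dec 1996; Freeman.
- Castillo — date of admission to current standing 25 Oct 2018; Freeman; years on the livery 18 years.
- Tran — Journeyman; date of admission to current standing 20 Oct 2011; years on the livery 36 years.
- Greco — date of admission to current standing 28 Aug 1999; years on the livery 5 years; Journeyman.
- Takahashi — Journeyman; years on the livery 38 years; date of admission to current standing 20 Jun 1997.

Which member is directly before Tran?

By standing in the guild: Marino, Castillo and Romero (Freeman); then Takahashi, Tran, Greco and Amari (Journeyman).
Among Marino, Castillo and Romero, by years on the livery (higher first): Marino (32 years) before Castillo and Romero (18 years).
Among Castillo and Romero, by date of admission to current standing (later first): Castillo (25 Oct 2018) before Romero (25 Mar 2018).
Among Takahashi, Tran, Greco and Amari, by years on the livery (higher first): Takahashi (38 years) before Tran (36 years) before Greco and Amari (5 years).
Among Greco and Amari, by date of admission to current standing (later first): Greco (28 Aug 1999) before Amari (3 Jan 1995).
Order: Marino, Castillo, Romero, Takahashi, Tran, Greco, Amari.

Takahashi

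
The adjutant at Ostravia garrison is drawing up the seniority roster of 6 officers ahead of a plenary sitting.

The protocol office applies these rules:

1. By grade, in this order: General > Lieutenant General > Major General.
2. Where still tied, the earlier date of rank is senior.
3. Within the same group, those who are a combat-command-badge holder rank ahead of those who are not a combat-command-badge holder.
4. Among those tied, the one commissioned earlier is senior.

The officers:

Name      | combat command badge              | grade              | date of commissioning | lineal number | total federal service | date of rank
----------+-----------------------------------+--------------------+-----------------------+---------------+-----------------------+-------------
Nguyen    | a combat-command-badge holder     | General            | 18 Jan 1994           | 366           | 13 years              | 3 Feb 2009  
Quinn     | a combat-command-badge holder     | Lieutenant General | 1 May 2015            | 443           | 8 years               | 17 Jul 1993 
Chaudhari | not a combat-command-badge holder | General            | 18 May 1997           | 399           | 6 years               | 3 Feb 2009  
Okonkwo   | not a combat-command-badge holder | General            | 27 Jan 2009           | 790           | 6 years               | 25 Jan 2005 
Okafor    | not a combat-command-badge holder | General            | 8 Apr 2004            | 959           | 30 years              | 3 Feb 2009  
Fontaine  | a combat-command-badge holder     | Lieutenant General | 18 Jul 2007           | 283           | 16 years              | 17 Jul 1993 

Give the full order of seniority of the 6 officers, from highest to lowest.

Okonkwo, Nguyen, Chaudhari, Okafor, Fontaine, Quinn

By grade: Okonkwo, Nguyen, Chaudhari and Okafor (General); then Fontaine and Quinn (Lieutenant General).
Among Okonkwo, Nguyen, Chaudhari and Okafor, by date of rank (earlier first): Okonkwo (25 Jan 2005) before Nguyen, Chaudhari and Okafor (3 Feb 2009).
Among Nguyen, Chaudhari and Okafor, a combat-command-badge holder before not a combat-command-badge holder: Nguyen (a combat-command-badge holder) before Chaudhari and Okafor (not a combat-command-badge holder).
Among Chaudhari and Okafor, by date of commissioning (earlier first): Chaudhari (18 May 1997) before Okafor (8 Apr 2004).
Fontaine and Quinn both have date of rank 17 Jul 1993, so the next rule applies.
Fontaine and Quinn are each a combat-command-badge holder, so the next rule applies.
Among Fontaine and Quinn, by date of commissioning (earlier first): Fontaine (18 Jul 2007) before Quinn (1 May 2015).
Full order: Okonkwo, Nguyen, Chaudhari, Okafor, Fontaine, Quinn.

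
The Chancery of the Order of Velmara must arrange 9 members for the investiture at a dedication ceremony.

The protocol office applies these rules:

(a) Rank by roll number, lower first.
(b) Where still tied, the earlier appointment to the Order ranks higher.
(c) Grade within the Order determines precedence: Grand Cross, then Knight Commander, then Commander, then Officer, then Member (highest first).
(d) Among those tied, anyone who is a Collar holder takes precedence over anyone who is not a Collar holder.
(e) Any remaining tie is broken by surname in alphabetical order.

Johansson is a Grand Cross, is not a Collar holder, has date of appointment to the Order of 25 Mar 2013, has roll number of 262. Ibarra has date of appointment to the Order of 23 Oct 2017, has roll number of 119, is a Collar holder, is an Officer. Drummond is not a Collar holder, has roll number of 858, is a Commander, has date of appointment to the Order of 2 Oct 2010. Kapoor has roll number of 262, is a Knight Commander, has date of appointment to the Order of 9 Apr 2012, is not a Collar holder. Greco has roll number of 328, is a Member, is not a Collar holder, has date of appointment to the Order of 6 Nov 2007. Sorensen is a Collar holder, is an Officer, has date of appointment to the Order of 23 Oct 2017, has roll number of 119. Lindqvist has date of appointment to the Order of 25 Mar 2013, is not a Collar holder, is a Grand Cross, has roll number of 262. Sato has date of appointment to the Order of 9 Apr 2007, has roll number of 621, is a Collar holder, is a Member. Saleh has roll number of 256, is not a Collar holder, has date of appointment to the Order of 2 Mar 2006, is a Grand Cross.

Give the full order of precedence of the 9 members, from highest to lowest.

By roll number (lower first): Ibarra and Sorensen (both 119); then Saleh (256); then Kapoor, Johansson and Lindqvist (each 262); then Greco (328); then Sato (621); then Drummond (858).
Ibarra and Sorensen both have date of appointment to the Order 23 Oct 2017, so the next rule applies.
Ibarra and Sorensen are each Officer, so the next rule applies.
Ibarra and Sorensen are each a Collar holder, so the next rule applies.
Among Ibarra and Sorensen, alphabetically by surname: Ibarra before Sorensen.
Among Kapoor, Johansson and Lindqvist, by date of appointment to the Order (earlier first): Kapoor (9 Apr 2012) before Johansson and Lindqvist (25 Mar 2013).
Johansson and Lindqvist are each Grand Cross, so the next rule applies.
Johansson and Lindqvist are each not a Collar holder, so the next rule applies.
Among Johansson and Lindqvist, alphabetically by surname: Johansson before Lindqvist.
Full order: Ibarra, Sorensen, Saleh, Kapoor, Johansson, Lindqvist, Greco, Sato, Drummond.

Ibarra, Sorensen, Saleh, Kapoor, Johansson, Lindqvist, Greco, Sato, Drummond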